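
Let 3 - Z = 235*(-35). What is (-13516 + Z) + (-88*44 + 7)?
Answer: -9153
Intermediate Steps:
Z = 8228 (Z = 3 - 235*(-35) = 3 - 1*(-8225) = 3 + 8225 = 8228)
(-13516 + Z) + (-88*44 + 7) = (-13516 + 8228) + (-88*44 + 7) = -5288 + (-3872 + 7) = -5288 - 3865 = -9153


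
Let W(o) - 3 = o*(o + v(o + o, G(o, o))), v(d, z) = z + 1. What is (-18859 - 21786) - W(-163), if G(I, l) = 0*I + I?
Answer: -93623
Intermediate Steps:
G(I, l) = I (G(I, l) = 0 + I = I)
v(d, z) = 1 + z
W(o) = 3 + o*(1 + 2*o) (W(o) = 3 + o*(o + (1 + o)) = 3 + o*(1 + 2*o))
(-18859 - 21786) - W(-163) = (-18859 - 21786) - (3 - 163 + 2*(-163)²) = -40645 - (3 - 163 + 2*26569) = -40645 - (3 - 163 + 53138) = -40645 - 1*52978 = -40645 - 52978 = -93623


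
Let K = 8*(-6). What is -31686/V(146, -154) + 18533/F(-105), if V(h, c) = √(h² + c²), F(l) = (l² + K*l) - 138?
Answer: 18533/15927 - 15843*√11258/11258 ≈ -148.15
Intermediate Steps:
K = -48
F(l) = -138 + l² - 48*l (F(l) = (l² - 48*l) - 138 = -138 + l² - 48*l)
V(h, c) = √(c² + h²)
-31686/V(146, -154) + 18533/F(-105) = -31686/√((-154)² + 146²) + 18533/(-138 + (-105)² - 48*(-105)) = -31686/√(23716 + 21316) + 18533/(-138 + 11025 + 5040) = -31686*√11258/22516 + 18533/15927 = -31686*√11258/22516 + 18533*(1/15927) = -15843*√11258/11258 + 18533/15927 = 18533/15927 - 15843*√11258/11258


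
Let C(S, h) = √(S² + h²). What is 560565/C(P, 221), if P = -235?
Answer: 560565*√104066/104066 ≈ 1737.7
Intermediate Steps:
560565/C(P, 221) = 560565/(√((-235)² + 221²)) = 560565/(√(55225 + 48841)) = 560565/(√104066) = 560565*(√104066/104066) = 560565*√104066/104066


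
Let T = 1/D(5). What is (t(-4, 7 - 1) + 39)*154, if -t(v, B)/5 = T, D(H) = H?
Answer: 5852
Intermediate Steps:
T = ⅕ (T = 1/5 = ⅕ ≈ 0.20000)
t(v, B) = -1 (t(v, B) = -5*⅕ = -1)
(t(-4, 7 - 1) + 39)*154 = (-1 + 39)*154 = 38*154 = 5852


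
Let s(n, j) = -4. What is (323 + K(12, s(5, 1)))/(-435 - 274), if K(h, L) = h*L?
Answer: -275/709 ≈ -0.38787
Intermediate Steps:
K(h, L) = L*h
(323 + K(12, s(5, 1)))/(-435 - 274) = (323 - 4*12)/(-435 - 274) = (323 - 48)/(-709) = 275*(-1/709) = -275/709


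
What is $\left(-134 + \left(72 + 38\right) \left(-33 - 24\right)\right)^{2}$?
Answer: $41011216$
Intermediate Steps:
$\left(-134 + \left(72 + 38\right) \left(-33 - 24\right)\right)^{2} = \left(-134 + 110 \left(-57\right)\right)^{2} = \left(-134 - 6270\right)^{2} = \left(-6404\right)^{2} = 41011216$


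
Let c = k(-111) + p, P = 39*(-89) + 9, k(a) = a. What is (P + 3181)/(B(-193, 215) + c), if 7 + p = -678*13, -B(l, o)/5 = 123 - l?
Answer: 281/10512 ≈ 0.026731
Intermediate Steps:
B(l, o) = -615 + 5*l (B(l, o) = -5*(123 - l) = -615 + 5*l)
P = -3462 (P = -3471 + 9 = -3462)
p = -8821 (p = -7 - 678*13 = -7 - 8814 = -8821)
c = -8932 (c = -111 - 8821 = -8932)
(P + 3181)/(B(-193, 215) + c) = (-3462 + 3181)/((-615 + 5*(-193)) - 8932) = -281/((-615 - 965) - 8932) = -281/(-1580 - 8932) = -281/(-10512) = -281*(-1/10512) = 281/10512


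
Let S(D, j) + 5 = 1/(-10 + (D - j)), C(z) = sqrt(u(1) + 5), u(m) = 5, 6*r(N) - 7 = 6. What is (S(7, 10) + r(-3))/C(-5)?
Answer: -227*sqrt(10)/780 ≈ -0.92030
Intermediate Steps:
r(N) = 13/6 (r(N) = 7/6 + (1/6)*6 = 7/6 + 1 = 13/6)
C(z) = sqrt(10) (C(z) = sqrt(5 + 5) = sqrt(10))
S(D, j) = -5 + 1/(-10 + D - j) (S(D, j) = -5 + 1/(-10 + (D - j)) = -5 + 1/(-10 + D - j))
(S(7, 10) + r(-3))/C(-5) = ((-51 - 5*10 + 5*7)/(10 + 10 - 1*7) + 13/6)/(sqrt(10)) = ((-51 - 50 + 35)/(10 + 10 - 7) + 13/6)*(sqrt(10)/10) = (-66/13 + 13/6)*(sqrt(10)/10) = -227*sqrt(10)/780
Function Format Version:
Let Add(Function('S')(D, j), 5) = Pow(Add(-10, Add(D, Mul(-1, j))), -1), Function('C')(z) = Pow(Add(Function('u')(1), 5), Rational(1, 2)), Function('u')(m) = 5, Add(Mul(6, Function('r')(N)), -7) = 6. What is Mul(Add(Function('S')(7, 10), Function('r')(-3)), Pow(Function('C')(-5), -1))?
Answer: Mul(Rational(-227, 780), Pow(10, Rational(1, 2))) ≈ -0.92030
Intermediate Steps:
Function('r')(N) = Rational(13, 6) (Function('r')(N) = Add(Rational(7, 6), Mul(Rational(1, 6), 6)) = Add(Rational(7, 6), 1) = Rational(13, 6))
Function('C')(z) = Pow(10, Rational(1, 2)) (Function('C')(z) = Pow(Add(5, 5), Rational(1, 2)) = Pow(10, Rational(1, 2)))
Function('S')(D, j) = Add(-5, Pow(Add(-10, D, Mul(-1, j)), -1)) (Function('S')(D, j) = Add(-5, Pow(Add(-10, Add(D, Mul(-1, j))), -1)) = Add(-5, Pow(Add(-10, D, Mul(-1, j)), -1)))
Mul(Add(Function('S')(7, 10), Function('r')(-3)), Pow(Function('C')(-5), -1)) = Mul(Add(Mul(Pow(Add(10, 10, Mul(-1, 7)), -1), Add(-51, Mul(-5, 10), Mul(5, 7))), Rational(13, 6)), Pow(Pow(10, Rational(1, 2)), -1)) = Mul(Add(Mul(Pow(Add(10, 10, -7), -1), Add(-51, -50, 35)), Rational(13, 6)), Mul(Rational(1, 10), Pow(10, Rational(1, 2)))) = Mul(Add(Mul(Pow(13, -1), -66), Rational(13, 6)), Mul(Rational(1, 10), Pow(10, Rational(1, 2)))) = Mul(Add(Mul(Rational(1, 13), -66), Rational(13, 6)), Mul(Rational(1, 10), Pow(10, Rational(1, 2)))) = Mul(Add(Rational(-66, 13), Rational(13, 6)), Mul(Rational(1, 10), Pow(10, Rational(1, 2)))) = Mul(Rational(-227, 78), Mul(Rational(1, 10), Pow(10, Rational(1, 2)))) = Mul(Rational(-227, 780), Pow(10, Rational(1, 2)))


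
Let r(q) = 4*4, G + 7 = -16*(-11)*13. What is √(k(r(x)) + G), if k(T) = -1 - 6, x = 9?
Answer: √2274 ≈ 47.686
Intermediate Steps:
G = 2281 (G = -7 - 16*(-11)*13 = -7 + 176*13 = -7 + 2288 = 2281)
r(q) = 16
k(T) = -7
√(k(r(x)) + G) = √(-7 + 2281) = √2274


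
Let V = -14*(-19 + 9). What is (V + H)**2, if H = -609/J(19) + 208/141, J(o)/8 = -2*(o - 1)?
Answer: 46638289681/2262016 ≈ 20618.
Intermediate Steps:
J(o) = 16 - 16*o (J(o) = 8*(-2*(o - 1)) = 8*(-2*(-1 + o)) = 8*(2 - 2*o) = 16 - 16*o)
V = 140 (V = -14*(-10) = 140)
H = 5399/1504 (H = -609/(16 - 16*19) + 208/141 = -609/(16 - 304) + 208*(1/141) = -609/(-288) + 208/141 = -609*(-1/288) + 208/141 = 203/96 + 208/141 = 5399/1504 ≈ 3.5898)
(V + H)**2 = (140 + 5399/1504)**2 = (215959/1504)**2 = 46638289681/2262016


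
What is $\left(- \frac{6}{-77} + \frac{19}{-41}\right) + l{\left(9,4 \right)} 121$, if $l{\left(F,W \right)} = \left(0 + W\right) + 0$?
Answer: $\frac{1526771}{3157} \approx 483.61$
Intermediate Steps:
$l{\left(F,W \right)} = W$ ($l{\left(F,W \right)} = W + 0 = W$)
$\left(- \frac{6}{-77} + \frac{19}{-41}\right) + l{\left(9,4 \right)} 121 = \left(- \frac{6}{-77} + \frac{19}{-41}\right) + 4 \cdot 121 = \left(\left(-6\right) \left(- \frac{1}{77}\right) + 19 \left(- \frac{1}{41}\right)\right) + 484 = \left(\frac{6}{77} - \frac{19}{41}\right) + 484 = - \frac{1217}{3157} + 484 = \frac{1526771}{3157}$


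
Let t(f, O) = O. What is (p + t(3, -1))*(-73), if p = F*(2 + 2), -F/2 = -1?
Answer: -511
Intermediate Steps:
F = 2 (F = -2*(-1) = 2)
p = 8 (p = 2*(2 + 2) = 2*4 = 8)
(p + t(3, -1))*(-73) = (8 - 1)*(-73) = 7*(-73) = -511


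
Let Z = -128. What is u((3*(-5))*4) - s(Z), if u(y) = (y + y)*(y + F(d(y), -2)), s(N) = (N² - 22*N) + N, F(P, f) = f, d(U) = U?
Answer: -11632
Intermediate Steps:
s(N) = N² - 21*N
u(y) = 2*y*(-2 + y) (u(y) = (y + y)*(y - 2) = (2*y)*(-2 + y) = 2*y*(-2 + y))
u((3*(-5))*4) - s(Z) = 2*((3*(-5))*4)*(-2 + (3*(-5))*4) - (-128)*(-21 - 128) = 2*(-15*4)*(-2 - 15*4) - (-128)*(-149) = 2*(-60)*(-2 - 60) - 1*19072 = 2*(-60)*(-62) - 19072 = 7440 - 19072 = -11632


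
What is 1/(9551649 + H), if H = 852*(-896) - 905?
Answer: 1/8787352 ≈ 1.1380e-7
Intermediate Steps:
H = -764297 (H = -763392 - 905 = -764297)
1/(9551649 + H) = 1/(9551649 - 764297) = 1/8787352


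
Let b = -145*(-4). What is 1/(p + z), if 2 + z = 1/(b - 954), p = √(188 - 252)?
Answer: -280126/9513065 - 1119008*I/9513065 ≈ -0.029446 - 0.11763*I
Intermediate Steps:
b = 580
p = 8*I (p = √(-64) = 8*I ≈ 8.0*I)
z = -749/374 (z = -2 + 1/(580 - 954) = -2 + 1/(-374) = -2 - 1/374 = -749/374 ≈ -2.0027)
1/(p + z) = 1/(8*I - 749/374) = 1/(-749/374 + 8*I) = 139876*(-749/374 - 8*I)/9513065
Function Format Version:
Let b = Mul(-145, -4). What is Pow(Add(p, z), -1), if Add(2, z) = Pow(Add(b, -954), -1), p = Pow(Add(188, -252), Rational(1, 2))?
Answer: Add(Rational(-280126, 9513065), Mul(Rational(-1119008, 9513065), I)) ≈ Add(-0.029446, Mul(-0.11763, I))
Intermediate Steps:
b = 580
p = Mul(8, I) (p = Pow(-64, Rational(1, 2)) = Mul(8, I) ≈ Mul(8.0000, I))
z = Rational(-749, 374) (z = Add(-2, Pow(Add(580, -954), -1)) = Add(-2, Pow(-374, -1)) = Add(-2, Rational(-1, 374)) = Rational(-749, 374) ≈ -2.0027)
Pow(Add(p, z), -1) = Pow(Add(Mul(8, I), Rational(-749, 374)), -1) = Pow(Add(Rational(-749, 374), Mul(8, I)), -1) = Mul(Rational(139876, 9513065), Add(Rational(-749, 374), Mul(-8, I)))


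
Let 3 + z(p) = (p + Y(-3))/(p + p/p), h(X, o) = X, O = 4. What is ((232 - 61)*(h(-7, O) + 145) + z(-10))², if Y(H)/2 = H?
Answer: 45101441641/81 ≈ 5.5681e+8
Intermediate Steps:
Y(H) = 2*H
z(p) = -3 + (-6 + p)/(1 + p) (z(p) = -3 + (p + 2*(-3))/(p + p/p) = -3 + (p - 6)/(p + 1) = -3 + (-6 + p)/(1 + p))
((232 - 61)*(h(-7, O) + 145) + z(-10))² = ((232 - 61)*(-7 + 145) + (-9 - 2*(-10))/(1 - 10))² = (171*138 + (-9 + 20)/(-9))² = (23598 - ⅑*11)² = (23598 - 11/9)² = (212371/9)² = 45101441641/81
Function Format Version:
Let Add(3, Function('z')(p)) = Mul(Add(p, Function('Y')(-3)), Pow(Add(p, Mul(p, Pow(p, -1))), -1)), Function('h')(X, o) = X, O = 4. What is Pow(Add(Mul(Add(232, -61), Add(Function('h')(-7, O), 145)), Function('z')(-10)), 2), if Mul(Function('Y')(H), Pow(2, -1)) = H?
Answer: Rational(45101441641, 81) ≈ 5.5681e+8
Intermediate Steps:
Function('Y')(H) = Mul(2, H)
Function('z')(p) = Add(-3, Mul(Pow(Add(1, p), -1), Add(-6, p))) (Function('z')(p) = Add(-3, Mul(Add(p, Mul(2, -3)), Pow(Add(p, Mul(p, Pow(p, -1))), -1))) = Add(-3, Mul(Add(p, -6), Pow(Add(p, 1), -1))) = Add(-3, Mul(Add(-6, p), Pow(Add(1, p), -1))) = Add(-3, Mul(Pow(Add(1, p), -1), Add(-6, p))))
Pow(Add(Mul(Add(232, -61), Add(Function('h')(-7, O), 145)), Function('z')(-10)), 2) = Pow(Add(Mul(Add(232, -61), Add(-7, 145)), Mul(Pow(Add(1, -10), -1), Add(-9, Mul(-2, -10)))), 2) = Pow(Add(Mul(171, 138), Mul(Pow(-9, -1), Add(-9, 20))), 2) = Pow(Add(23598, Mul(Rational(-1, 9), 11)), 2) = Pow(Add(23598, Rational(-11, 9)), 2) = Pow(Rational(212371, 9), 2) = Rational(45101441641, 81)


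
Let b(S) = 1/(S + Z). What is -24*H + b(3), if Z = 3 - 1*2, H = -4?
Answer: 385/4 ≈ 96.250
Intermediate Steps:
Z = 1 (Z = 3 - 2 = 1)
b(S) = 1/(1 + S) (b(S) = 1/(S + 1) = 1/(1 + S))
-24*H + b(3) = -24*(-4) + 1/(1 + 3) = -8*(-12) + 1/4 = 96 + ¼ = 385/4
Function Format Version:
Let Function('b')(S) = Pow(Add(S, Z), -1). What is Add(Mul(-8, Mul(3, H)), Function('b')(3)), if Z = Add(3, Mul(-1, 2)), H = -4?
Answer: Rational(385, 4) ≈ 96.250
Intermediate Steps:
Z = 1 (Z = Add(3, -2) = 1)
Function('b')(S) = Pow(Add(1, S), -1) (Function('b')(S) = Pow(Add(S, 1), -1) = Pow(Add(1, S), -1))
Add(Mul(-8, Mul(3, H)), Function('b')(3)) = Add(Mul(-8, Mul(3, -4)), Pow(Add(1, 3), -1)) = Add(Mul(-8, -12), Pow(4, -1)) = Add(96, Rational(1, 4)) = Rational(385, 4)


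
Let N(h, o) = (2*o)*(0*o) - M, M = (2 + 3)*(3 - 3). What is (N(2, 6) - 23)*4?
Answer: -92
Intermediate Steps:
M = 0 (M = 5*0 = 0)
N(h, o) = 0 (N(h, o) = (2*o)*(0*o) - 1*0 = (2*o)*0 + 0 = 0 + 0 = 0)
(N(2, 6) - 23)*4 = (0 - 23)*4 = -23*4 = -92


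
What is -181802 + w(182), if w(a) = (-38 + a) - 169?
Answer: -181827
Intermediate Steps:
w(a) = -207 + a
-181802 + w(182) = -181802 + (-207 + 182) = -181802 - 25 = -181827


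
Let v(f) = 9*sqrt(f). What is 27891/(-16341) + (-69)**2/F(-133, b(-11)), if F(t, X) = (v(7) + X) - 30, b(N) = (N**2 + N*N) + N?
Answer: 538025541/24108422 - 4761*sqrt(7)/4426 ≈ 19.471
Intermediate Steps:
b(N) = N + 2*N**2 (b(N) = (N**2 + N**2) + N = 2*N**2 + N = N + 2*N**2)
F(t, X) = -30 + X + 9*sqrt(7) (F(t, X) = (9*sqrt(7) + X) - 30 = (X + 9*sqrt(7)) - 30 = -30 + X + 9*sqrt(7))
27891/(-16341) + (-69)**2/F(-133, b(-11)) = 27891/(-16341) + (-69)**2/(-30 - 11*(1 + 2*(-11)) + 9*sqrt(7)) = 27891*(-1/16341) + 4761/(-30 - 11*(1 - 22) + 9*sqrt(7)) = -9297/5447 + 4761/(-30 - 11*(-21) + 9*sqrt(7)) = -9297/5447 + 4761/(-30 + 231 + 9*sqrt(7)) = -9297/5447 + 4761/(201 + 9*sqrt(7))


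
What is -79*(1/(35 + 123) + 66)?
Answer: -10429/2 ≈ -5214.5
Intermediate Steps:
-79*(1/(35 + 123) + 66) = -79*(1/158 + 66) = -79*10429/158 = -10429/2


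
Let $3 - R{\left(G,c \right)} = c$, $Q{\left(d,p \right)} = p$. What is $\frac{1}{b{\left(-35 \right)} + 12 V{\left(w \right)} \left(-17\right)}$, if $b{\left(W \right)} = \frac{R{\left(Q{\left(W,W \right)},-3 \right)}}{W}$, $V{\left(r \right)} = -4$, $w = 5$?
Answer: $\frac{35}{28554} \approx 0.0012257$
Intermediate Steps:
$R{\left(G,c \right)} = 3 - c$
$b{\left(W \right)} = \frac{6}{W}$ ($b{\left(W \right)} = \frac{3 - -3}{W} = \frac{3 + 3}{W} = \frac{6}{W}$)
$\frac{1}{b{\left(-35 \right)} + 12 V{\left(w \right)} \left(-17\right)} = \frac{1}{\frac{6}{-35} + 12 \left(-4\right) \left(-17\right)} = \frac{1}{6 \left(- \frac{1}{35}\right) - -816} = \frac{1}{- \frac{6}{35} + 816} = \frac{1}{\frac{28554}{35}} = \frac{35}{28554}$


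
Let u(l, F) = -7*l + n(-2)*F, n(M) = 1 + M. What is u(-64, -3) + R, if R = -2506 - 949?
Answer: -3004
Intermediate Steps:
R = -3455
u(l, F) = -F - 7*l (u(l, F) = -7*l + (1 - 2)*F = -7*l - F = -F - 7*l)
u(-64, -3) + R = (-1*(-3) - 7*(-64)) - 3455 = (3 + 448) - 3455 = 451 - 3455 = -3004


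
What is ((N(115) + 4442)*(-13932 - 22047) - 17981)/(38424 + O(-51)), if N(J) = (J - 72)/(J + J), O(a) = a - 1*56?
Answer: -36763987867/8812910 ≈ -4171.6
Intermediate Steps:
O(a) = -56 + a (O(a) = a - 56 = -56 + a)
N(J) = (-72 + J)/(2*J) (N(J) = (-72 + J)/((2*J)) = (-72 + J)*(1/(2*J)) = (-72 + J)/(2*J))
((N(115) + 4442)*(-13932 - 22047) - 17981)/(38424 + O(-51)) = (((½)*(-72 + 115)/115 + 4442)*(-13932 - 22047) - 17981)/(38424 + (-56 - 51)) = (((½)*(1/115)*43 + 4442)*(-35979) - 17981)/(38424 - 107) = ((43/230 + 4442)*(-35979) - 17981)/38317 = ((1021703/230)*(-35979) - 17981)*(1/38317) = (-36759852237/230 - 17981)*(1/38317) = -36763987867/230*1/38317 = -36763987867/8812910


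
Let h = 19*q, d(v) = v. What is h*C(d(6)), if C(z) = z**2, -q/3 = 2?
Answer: -4104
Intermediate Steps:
q = -6 (q = -3*2 = -6)
h = -114 (h = 19*(-6) = -114)
h*C(d(6)) = -114*6**2 = -114*36 = -4104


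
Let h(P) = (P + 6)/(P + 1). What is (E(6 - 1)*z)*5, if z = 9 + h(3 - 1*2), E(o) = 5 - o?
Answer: 0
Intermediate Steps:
h(P) = (6 + P)/(1 + P)
z = 25/2 (z = 9 + (6 + (3 - 1*2))/(1 + (3 - 1*2)) = 9 + (6 + (3 - 2))/(1 + (3 - 2)) = 9 + (6 + 1)/(1 + 1) = 9 + 7/2 = 25/2 ≈ 12.500)
(E(6 - 1)*z)*5 = ((5 - (6 - 1))*(25/2))*5 = ((5 - 1*5)*(25/2))*5 = ((5 - 5)*(25/2))*5 = (0*(25/2))*5 = 0*5 = 0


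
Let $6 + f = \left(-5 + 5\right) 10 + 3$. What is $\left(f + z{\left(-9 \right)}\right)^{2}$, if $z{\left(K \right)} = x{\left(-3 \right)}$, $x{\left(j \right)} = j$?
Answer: $36$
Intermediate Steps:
$z{\left(K \right)} = -3$
$f = -3$ ($f = -6 + \left(\left(-5 + 5\right) 10 + 3\right) = -6 + \left(0 \cdot 10 + 3\right) = -6 + \left(0 + 3\right) = -6 + 3 = -3$)
$\left(f + z{\left(-9 \right)}\right)^{2} = \left(-3 - 3\right)^{2} = \left(-6\right)^{2} = 36$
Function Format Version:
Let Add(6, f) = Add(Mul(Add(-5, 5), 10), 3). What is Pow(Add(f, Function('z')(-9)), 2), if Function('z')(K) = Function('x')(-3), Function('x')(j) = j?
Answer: 36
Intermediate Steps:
Function('z')(K) = -3
f = -3 (f = Add(-6, Add(Mul(Add(-5, 5), 10), 3)) = Add(-6, Add(Mul(0, 10), 3)) = Add(-6, Add(0, 3)) = Add(-6, 3) = -3)
Pow(Add(f, Function('z')(-9)), 2) = Pow(Add(-3, -3), 2) = Pow(-6, 2) = 36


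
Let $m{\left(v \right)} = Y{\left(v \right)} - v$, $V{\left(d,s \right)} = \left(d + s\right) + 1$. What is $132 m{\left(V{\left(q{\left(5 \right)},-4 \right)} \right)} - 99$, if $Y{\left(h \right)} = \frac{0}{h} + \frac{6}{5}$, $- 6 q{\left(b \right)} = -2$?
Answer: $\frac{2057}{5} \approx 411.4$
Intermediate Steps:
$q{\left(b \right)} = \frac{1}{3}$ ($q{\left(b \right)} = \left(- \frac{1}{6}\right) \left(-2\right) = \frac{1}{3}$)
$Y{\left(h \right)} = \frac{6}{5}$ ($Y{\left(h \right)} = 0 + 6 \cdot \frac{1}{5} = 0 + \frac{6}{5} = \frac{6}{5}$)
$V{\left(d,s \right)} = 1 + d + s$
$m{\left(v \right)} = \frac{6}{5} - v$
$132 m{\left(V{\left(q{\left(5 \right)},-4 \right)} \right)} - 99 = 132 \left(\frac{6}{5} - \left(1 + \frac{1}{3} - 4\right)\right) - 99 = 132 \left(\frac{6}{5} - - \frac{8}{3}\right) - 99 = 132 \left(\frac{6}{5} + \frac{8}{3}\right) - 99 = 132 \cdot \frac{58}{15} - 99 = \frac{2552}{5} - 99 = \frac{2057}{5}$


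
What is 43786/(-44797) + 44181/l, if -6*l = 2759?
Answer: -11995863116/123594923 ≈ -97.058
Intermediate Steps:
l = -2759/6 (l = -1/6*2759 = -2759/6 ≈ -459.83)
43786/(-44797) + 44181/l = 43786/(-44797) + 44181/(-2759/6) = 43786*(-1/44797) + 44181*(-6/2759) = -43786/44797 - 265086/2759 = -11995863116/123594923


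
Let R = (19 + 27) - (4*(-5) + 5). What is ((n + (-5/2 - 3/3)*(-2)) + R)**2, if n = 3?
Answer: 5041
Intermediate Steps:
R = 61 (R = 46 - (-20 + 5) = 46 - 1*(-15) = 46 + 15 = 61)
((n + (-5/2 - 3/3)*(-2)) + R)**2 = ((3 + (-5/2 - 3/3)*(-2)) + 61)**2 = ((3 + (-5*1/2 - 3*1/3)*(-2)) + 61)**2 = ((3 + (-5/2 - 1)*(-2)) + 61)**2 = ((3 - 7/2*(-2)) + 61)**2 = ((3 + 7) + 61)**2 = (10 + 61)**2 = 71**2 = 5041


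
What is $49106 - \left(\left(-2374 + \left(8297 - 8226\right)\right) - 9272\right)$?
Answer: $60681$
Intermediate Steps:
$49106 - \left(\left(-2374 + \left(8297 - 8226\right)\right) - 9272\right) = 49106 - \left(\left(-2374 + 71\right) - 9272\right) = 49106 - \left(-2303 - 9272\right) = 49106 - -11575 = 49106 + 11575 = 60681$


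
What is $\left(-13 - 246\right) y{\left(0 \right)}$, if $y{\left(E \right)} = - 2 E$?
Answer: $0$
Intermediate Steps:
$\left(-13 - 246\right) y{\left(0 \right)} = \left(-13 - 246\right) \left(\left(-2\right) 0\right) = \left(-259\right) 0 = 0$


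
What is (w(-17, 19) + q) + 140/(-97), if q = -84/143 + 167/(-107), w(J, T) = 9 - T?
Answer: -20172403/1484197 ≈ -13.591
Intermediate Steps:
q = -32869/15301 (q = -84*1/143 + 167*(-1/107) = -84/143 - 167/107 = -32869/15301 ≈ -2.1482)
(w(-17, 19) + q) + 140/(-97) = ((9 - 1*19) - 32869/15301) + 140/(-97) = ((9 - 19) - 32869/15301) + 140*(-1/97) = (-10 - 32869/15301) - 140/97 = -185879/15301 - 140/97 = -20172403/1484197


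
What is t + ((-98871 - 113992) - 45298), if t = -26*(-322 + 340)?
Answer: -258629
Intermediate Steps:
t = -468 (t = -26*18 = -468)
t + ((-98871 - 113992) - 45298) = -468 + ((-98871 - 113992) - 45298) = -468 + (-212863 - 45298) = -468 - 258161 = -258629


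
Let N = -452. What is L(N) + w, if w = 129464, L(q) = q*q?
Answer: 333768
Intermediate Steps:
L(q) = q**2
L(N) + w = (-452)**2 + 129464 = 204304 + 129464 = 333768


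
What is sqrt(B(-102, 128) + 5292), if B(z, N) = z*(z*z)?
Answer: 18*I*sqrt(3259) ≈ 1027.6*I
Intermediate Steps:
B(z, N) = z**3 (B(z, N) = z*z**2 = z**3)
sqrt(B(-102, 128) + 5292) = sqrt((-102)**3 + 5292) = sqrt(-1061208 + 5292) = sqrt(-1055916) = 18*I*sqrt(3259)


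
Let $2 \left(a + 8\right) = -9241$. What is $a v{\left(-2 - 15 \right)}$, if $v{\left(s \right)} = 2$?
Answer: $-9257$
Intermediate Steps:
$a = - \frac{9257}{2}$ ($a = -8 + \frac{1}{2} \left(-9241\right) = -8 - \frac{9241}{2} = - \frac{9257}{2} \approx -4628.5$)
$a v{\left(-2 - 15 \right)} = \left(- \frac{9257}{2}\right) 2 = -9257$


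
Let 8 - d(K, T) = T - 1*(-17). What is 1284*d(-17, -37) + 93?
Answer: 36045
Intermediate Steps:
d(K, T) = -9 - T (d(K, T) = 8 - (T - 1*(-17)) = 8 - (T + 17) = 8 - (17 + T) = 8 + (-17 - T) = -9 - T)
1284*d(-17, -37) + 93 = 1284*(-9 - 1*(-37)) + 93 = 1284*(-9 + 37) + 93 = 1284*28 + 93 = 35952 + 93 = 36045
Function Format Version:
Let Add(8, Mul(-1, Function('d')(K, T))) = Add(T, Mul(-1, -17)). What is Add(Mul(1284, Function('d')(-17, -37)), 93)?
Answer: 36045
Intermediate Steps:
Function('d')(K, T) = Add(-9, Mul(-1, T)) (Function('d')(K, T) = Add(8, Mul(-1, Add(T, Mul(-1, -17)))) = Add(8, Mul(-1, Add(T, 17))) = Add(8, Mul(-1, Add(17, T))) = Add(8, Add(-17, Mul(-1, T))) = Add(-9, Mul(-1, T)))
Add(Mul(1284, Function('d')(-17, -37)), 93) = Add(Mul(1284, Add(-9, Mul(-1, -37))), 93) = Add(Mul(1284, Add(-9, 37)), 93) = Add(Mul(1284, 28), 93) = Add(35952, 93) = 36045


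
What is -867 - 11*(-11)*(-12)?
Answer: -2319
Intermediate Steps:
-867 - 11*(-11)*(-12) = -867 - (-121)*(-12) = -867 - 1*1452 = -867 - 1452 = -2319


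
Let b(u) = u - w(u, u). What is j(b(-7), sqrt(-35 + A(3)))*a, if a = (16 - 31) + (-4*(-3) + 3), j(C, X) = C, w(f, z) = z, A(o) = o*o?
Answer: 0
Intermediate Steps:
A(o) = o**2
b(u) = 0 (b(u) = u - u = 0)
a = 0 (a = -15 + (12 + 3) = -15 + 15 = 0)
j(b(-7), sqrt(-35 + A(3)))*a = 0*0 = 0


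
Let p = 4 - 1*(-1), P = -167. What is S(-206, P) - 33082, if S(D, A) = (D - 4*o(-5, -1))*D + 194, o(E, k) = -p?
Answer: 5428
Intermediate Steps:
p = 5 (p = 4 + 1 = 5)
o(E, k) = -5 (o(E, k) = -1*5 = -5)
S(D, A) = 194 + D*(20 + D) (S(D, A) = (D - 4*(-5))*D + 194 = (D + 20)*D + 194 = (20 + D)*D + 194 = D*(20 + D) + 194 = 194 + D*(20 + D))
S(-206, P) - 33082 = (194 + (-206)² + 20*(-206)) - 33082 = (194 + 42436 - 4120) - 33082 = 38510 - 33082 = 5428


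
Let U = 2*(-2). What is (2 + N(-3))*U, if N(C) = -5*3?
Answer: 52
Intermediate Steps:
N(C) = -15
U = -4
(2 + N(-3))*U = (2 - 15)*(-4) = -13*(-4) = 52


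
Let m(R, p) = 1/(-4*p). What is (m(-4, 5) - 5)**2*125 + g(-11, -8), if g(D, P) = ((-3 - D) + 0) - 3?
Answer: 51085/16 ≈ 3192.8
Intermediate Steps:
m(R, p) = -1/(4*p)
g(D, P) = -6 - D (g(D, P) = (-3 - D) - 3 = -6 - D)
(m(-4, 5) - 5)**2*125 + g(-11, -8) = (-1/4/5 - 5)**2*125 + (-6 - 1*(-11)) = (-1/4*1/5 - 5)**2*125 + (-6 + 11) = (-1/20 - 5)**2*125 + 5 = (-101/20)**2*125 + 5 = (10201/400)*125 + 5 = 51005/16 + 5 = 51085/16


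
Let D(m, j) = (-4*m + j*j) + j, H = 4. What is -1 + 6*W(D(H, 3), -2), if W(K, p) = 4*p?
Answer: -49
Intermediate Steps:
D(m, j) = j + j² - 4*m (D(m, j) = (-4*m + j²) + j = (j² - 4*m) + j = j + j² - 4*m)
-1 + 6*W(D(H, 3), -2) = -1 + 6*(4*(-2)) = -1 + 6*(-8) = -1 - 48 = -49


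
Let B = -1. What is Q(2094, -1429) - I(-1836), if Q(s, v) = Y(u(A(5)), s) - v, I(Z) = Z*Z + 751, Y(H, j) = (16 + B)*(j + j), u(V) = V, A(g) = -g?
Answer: -3307398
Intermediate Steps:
Y(H, j) = 30*j (Y(H, j) = (16 - 1)*(j + j) = 15*(2*j) = 30*j)
I(Z) = 751 + Z² (I(Z) = Z² + 751 = 751 + Z²)
Q(s, v) = -v + 30*s (Q(s, v) = 30*s - v = -v + 30*s)
Q(2094, -1429) - I(-1836) = (-1*(-1429) + 30*2094) - (751 + (-1836)²) = (1429 + 62820) - (751 + 3370896) = 64249 - 1*3371647 = 64249 - 3371647 = -3307398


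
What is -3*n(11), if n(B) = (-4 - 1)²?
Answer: -75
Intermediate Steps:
n(B) = 25 (n(B) = (-5)² = 25)
-3*n(11) = -3*25 = -75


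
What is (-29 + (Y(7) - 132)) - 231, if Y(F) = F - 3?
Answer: -388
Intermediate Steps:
Y(F) = -3 + F
(-29 + (Y(7) - 132)) - 231 = (-29 + ((-3 + 7) - 132)) - 231 = (-29 + (4 - 132)) - 231 = (-29 - 128) - 231 = -157 - 231 = -388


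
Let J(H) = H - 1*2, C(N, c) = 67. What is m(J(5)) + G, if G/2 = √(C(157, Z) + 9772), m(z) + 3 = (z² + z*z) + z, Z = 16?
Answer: 18 + 2*√9839 ≈ 216.38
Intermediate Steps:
J(H) = -2 + H (J(H) = H - 2 = -2 + H)
m(z) = -3 + z + 2*z² (m(z) = -3 + ((z² + z*z) + z) = -3 + ((z² + z²) + z) = -3 + (2*z² + z) = -3 + (z + 2*z²) = -3 + z + 2*z²)
G = 2*√9839 (G = 2*√(67 + 9772) = 2*√9839 ≈ 198.38)
m(J(5)) + G = (-3 + (-2 + 5) + 2*(-2 + 5)²) + 2*√9839 = (-3 + 3 + 2*3²) + 2*√9839 = (-3 + 3 + 2*9) + 2*√9839 = (-3 + 3 + 18) + 2*√9839 = 18 + 2*√9839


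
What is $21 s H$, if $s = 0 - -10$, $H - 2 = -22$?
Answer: $-4200$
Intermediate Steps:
$H = -20$ ($H = 2 - 22 = -20$)
$s = 10$ ($s = 0 + 10 = 10$)
$21 s H = 21 \cdot 10 \left(-20\right) = 210 \left(-20\right) = -4200$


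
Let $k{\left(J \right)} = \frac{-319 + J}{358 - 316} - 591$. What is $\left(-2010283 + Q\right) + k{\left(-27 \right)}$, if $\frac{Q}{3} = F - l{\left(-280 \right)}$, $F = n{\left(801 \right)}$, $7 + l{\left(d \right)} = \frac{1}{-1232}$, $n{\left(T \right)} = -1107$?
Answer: $- \frac{7444417543}{3696} \approx -2.0142 \cdot 10^{6}$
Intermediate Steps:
$l{\left(d \right)} = - \frac{8625}{1232}$ ($l{\left(d \right)} = -7 + \frac{1}{-1232} = -7 - \frac{1}{1232} = - \frac{8625}{1232}$)
$F = -1107$
$k{\left(J \right)} = - \frac{25141}{42} + \frac{J}{42}$ ($k{\left(J \right)} = \frac{-319 + J}{42} - 591 = \left(-319 + J\right) \frac{1}{42} - 591 = \left(- \frac{319}{42} + \frac{J}{42}\right) - 591 = - \frac{25141}{42} + \frac{J}{42}$)
$Q = - \frac{4065597}{1232}$ ($Q = 3 \left(-1107 - - \frac{8625}{1232}\right) = 3 \left(-1107 + \frac{8625}{1232}\right) = 3 \left(- \frac{1355199}{1232}\right) = - \frac{4065597}{1232} \approx -3300.0$)
$\left(-2010283 + Q\right) + k{\left(-27 \right)} = \left(-2010283 - \frac{4065597}{1232}\right) + \left(- \frac{25141}{42} + \frac{1}{42} \left(-27\right)\right) = - \frac{2480734253}{1232} - \frac{12584}{21} = - \frac{7444417543}{3696}$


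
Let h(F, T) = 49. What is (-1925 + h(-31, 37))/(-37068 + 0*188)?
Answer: 469/9267 ≈ 0.050610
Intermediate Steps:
(-1925 + h(-31, 37))/(-37068 + 0*188) = (-1925 + 49)/(-37068 + 0*188) = -1876/(-37068 + 0) = -1876/(-37068) = -1876*(-1/37068) = 469/9267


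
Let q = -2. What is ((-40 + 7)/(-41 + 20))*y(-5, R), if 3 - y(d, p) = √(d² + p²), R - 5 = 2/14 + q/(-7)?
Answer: 33/7 - 11*√2669/49 ≈ -6.8834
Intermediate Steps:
R = 38/7 (R = 5 + (2/14 - 2/(-7)) = 5 + (2*(1/14) - 2*(-⅐)) = 5 + (⅐ + 2/7) = 5 + 3/7 = 38/7 ≈ 5.4286)
y(d, p) = 3 - √(d² + p²)
((-40 + 7)/(-41 + 20))*y(-5, R) = ((-40 + 7)/(-41 + 20))*(3 - √((-5)² + (38/7)²)) = (-33/(-21))*(3 - √(25 + 1444/49)) = (-33*(-1/21))*(3 - √(2669/49)) = 11*(3 - √2669/7)/7 = 33/7 - 11*√2669/49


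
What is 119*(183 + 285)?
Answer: 55692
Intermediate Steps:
119*(183 + 285) = 119*468 = 55692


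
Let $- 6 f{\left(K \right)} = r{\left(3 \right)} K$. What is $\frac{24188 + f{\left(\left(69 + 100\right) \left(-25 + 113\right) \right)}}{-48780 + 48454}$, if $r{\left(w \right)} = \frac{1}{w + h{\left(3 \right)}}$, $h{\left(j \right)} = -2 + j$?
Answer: $- \frac{70705}{978} \approx -72.296$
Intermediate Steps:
$r{\left(w \right)} = \frac{1}{1 + w}$ ($r{\left(w \right)} = \frac{1}{w + \left(-2 + 3\right)} = \frac{1}{w + 1} = \frac{1}{1 + w}$)
$f{\left(K \right)} = - \frac{K}{24}$ ($f{\left(K \right)} = - \frac{\frac{1}{1 + 3} K}{6} = - \frac{\frac{1}{4} K}{6} = - \frac{K}{24}$)
$\frac{24188 + f{\left(\left(69 + 100\right) \left(-25 + 113\right) \right)}}{-48780 + 48454} = \frac{24188 - \frac{\left(69 + 100\right) \left(-25 + 113\right)}{24}}{-48780 + 48454} = \frac{24188 - \frac{169 \cdot 88}{24}}{-326} = \left(24188 - \frac{1859}{3}\right) \left(- \frac{1}{326}\right) = \frac{70705}{3} \left(- \frac{1}{326}\right) = - \frac{70705}{978}$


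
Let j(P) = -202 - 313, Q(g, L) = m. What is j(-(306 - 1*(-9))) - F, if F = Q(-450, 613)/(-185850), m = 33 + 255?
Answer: -5317359/10325 ≈ -515.00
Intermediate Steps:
m = 288
Q(g, L) = 288
F = -16/10325 (F = 288/(-185850) = 288*(-1/185850) = -16/10325 ≈ -0.0015496)
j(P) = -515
j(-(306 - 1*(-9))) - F = -515 - 1*(-16/10325) = -515 + 16/10325 = -5317359/10325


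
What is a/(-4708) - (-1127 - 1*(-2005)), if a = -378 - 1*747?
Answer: -4132499/4708 ≈ -877.76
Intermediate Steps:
a = -1125 (a = -378 - 747 = -1125)
a/(-4708) - (-1127 - 1*(-2005)) = -1125/(-4708) - (-1127 - 1*(-2005)) = -1125*(-1/4708) - (-1127 + 2005) = 1125/4708 - 1*878 = 1125/4708 - 878 = -4132499/4708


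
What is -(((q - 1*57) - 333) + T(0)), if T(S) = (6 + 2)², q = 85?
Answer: 241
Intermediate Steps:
T(S) = 64 (T(S) = 8² = 64)
-(((q - 1*57) - 333) + T(0)) = -(((85 - 1*57) - 333) + 64) = -(((85 - 57) - 333) + 64) = -((28 - 333) + 64) = -(-305 + 64) = -1*(-241) = 241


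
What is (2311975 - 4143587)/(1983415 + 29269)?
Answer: -457903/503171 ≈ -0.91003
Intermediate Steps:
(2311975 - 4143587)/(1983415 + 29269) = -1831612/2012684 = -1831612*1/2012684 = -457903/503171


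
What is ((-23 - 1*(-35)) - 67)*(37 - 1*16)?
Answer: -1155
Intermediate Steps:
((-23 - 1*(-35)) - 67)*(37 - 1*16) = ((-23 + 35) - 67)*(37 - 16) = (12 - 67)*21 = -55*21 = -1155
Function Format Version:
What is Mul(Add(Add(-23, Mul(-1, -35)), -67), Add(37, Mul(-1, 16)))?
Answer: -1155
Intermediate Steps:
Mul(Add(Add(-23, Mul(-1, -35)), -67), Add(37, Mul(-1, 16))) = Mul(Add(Add(-23, 35), -67), Add(37, -16)) = Mul(Add(12, -67), 21) = Mul(-55, 21) = -1155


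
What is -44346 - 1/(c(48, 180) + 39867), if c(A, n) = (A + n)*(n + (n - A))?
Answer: -4922539039/111003 ≈ -44346.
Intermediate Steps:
c(A, n) = (A + n)*(-A + 2*n)
-44346 - 1/(c(48, 180) + 39867) = -44346 - 1/((-1*48² + 2*180² + 48*180) + 39867) = -44346 - 1/((-1*2304 + 2*32400 + 8640) + 39867) = -44346 - 1/((-2304 + 64800 + 8640) + 39867) = -44346 - 1/(71136 + 39867) = -44346 - 1/111003 = -4922539039/111003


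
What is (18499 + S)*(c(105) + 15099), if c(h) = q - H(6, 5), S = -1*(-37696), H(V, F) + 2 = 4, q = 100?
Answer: 853995415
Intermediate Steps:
H(V, F) = 2 (H(V, F) = -2 + 4 = 2)
S = 37696
c(h) = 98 (c(h) = 100 - 1*2 = 100 - 2 = 98)
(18499 + S)*(c(105) + 15099) = (18499 + 37696)*(98 + 15099) = 56195*15197 = 853995415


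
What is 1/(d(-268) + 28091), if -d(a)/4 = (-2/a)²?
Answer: 4489/126100498 ≈ 3.5599e-5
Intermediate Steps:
d(a) = -16/a² (d(a) = -4*4/a² = -16/a²)
1/(d(-268) + 28091) = 1/(-16/(-268)² + 28091) = 1/(-16*1/71824 + 28091) = 1/(-1/4489 + 28091) = 1/(126100498/4489) = 4489/126100498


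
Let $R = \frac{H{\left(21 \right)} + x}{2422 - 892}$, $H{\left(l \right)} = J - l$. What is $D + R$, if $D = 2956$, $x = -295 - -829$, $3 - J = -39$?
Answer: $\frac{301549}{102} \approx 2956.4$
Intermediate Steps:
$J = 42$ ($J = 3 - -39 = 3 + 39 = 42$)
$H{\left(l \right)} = 42 - l$
$x = 534$ ($x = -295 + 829 = 534$)
$R = \frac{37}{102}$ ($R = \frac{\left(42 - 21\right) + 534}{2422 - 892} = \frac{\left(42 - 21\right) + 534}{1530} = \left(21 + 534\right) \frac{1}{1530} = 555 \cdot \frac{1}{1530} = \frac{37}{102} \approx 0.36275$)
$D + R = 2956 + \frac{37}{102} = \frac{301549}{102}$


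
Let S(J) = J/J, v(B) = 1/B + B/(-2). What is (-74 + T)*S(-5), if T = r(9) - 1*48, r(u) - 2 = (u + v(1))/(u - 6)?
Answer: -701/6 ≈ -116.83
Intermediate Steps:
v(B) = 1/B - B/2 (v(B) = 1/B + B*(-1/2) = 1/B - B/2)
S(J) = 1
r(u) = 2 + (1/2 + u)/(-6 + u) (r(u) = 2 + (u + (1/1 - 1/2*1))/(u - 6) = 2 + (u + (1 - 1/2))/(-6 + u) = 2 + (u + 1/2)/(-6 + u) = 2 + (1/2 + u)/(-6 + u))
T = -257/6 (T = (-23 + 6*9)/(2*(-6 + 9)) - 1*48 = (1/2)*(-23 + 54)/3 - 48 = (1/2)*(1/3)*31 - 48 = 31/6 - 48 = -257/6 ≈ -42.833)
(-74 + T)*S(-5) = (-74 - 257/6)*1 = -701/6*1 = -701/6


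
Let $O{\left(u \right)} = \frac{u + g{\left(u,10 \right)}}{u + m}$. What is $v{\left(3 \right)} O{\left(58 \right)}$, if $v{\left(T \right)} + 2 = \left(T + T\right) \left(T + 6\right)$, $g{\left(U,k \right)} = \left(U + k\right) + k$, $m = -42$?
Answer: $442$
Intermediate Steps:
$g{\left(U,k \right)} = U + 2 k$
$v{\left(T \right)} = -2 + 2 T \left(6 + T\right)$ ($v{\left(T \right)} = -2 + \left(T + T\right) \left(T + 6\right) = -2 + 2 T \left(6 + T\right)$)
$O{\left(u \right)} = \frac{20 + 2 u}{-42 + u}$ ($O{\left(u \right)} = \frac{u + \left(u + 2 \cdot 10\right)}{u - 42} = \frac{u + \left(u + 20\right)}{-42 + u} = \frac{u + \left(20 + u\right)}{-42 + u} = \frac{20 + 2 u}{-42 + u}$)
$v{\left(3 \right)} O{\left(58 \right)} = \left(-2 + 2 \cdot 3^{2} + 12 \cdot 3\right) \frac{2 \left(10 + 58\right)}{-42 + 58} = \left(-2 + 2 \cdot 9 + 36\right) 2 \cdot \frac{1}{16} \cdot 68 = \left(-2 + 18 + 36\right) 2 \cdot \frac{1}{16} \cdot 68 = 52 \cdot \frac{17}{2} = 442$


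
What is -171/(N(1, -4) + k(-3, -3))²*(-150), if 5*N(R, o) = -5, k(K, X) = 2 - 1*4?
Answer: 2850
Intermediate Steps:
k(K, X) = -2 (k(K, X) = 2 - 4 = -2)
N(R, o) = -1 (N(R, o) = (⅕)*(-5) = -1)
-171/(N(1, -4) + k(-3, -3))²*(-150) = -171/(-1 - 2)²*(-150) = -171/((-3)²)*(-150) = -171/9*(-150) = -171*⅑*(-150) = -19*(-150) = 2850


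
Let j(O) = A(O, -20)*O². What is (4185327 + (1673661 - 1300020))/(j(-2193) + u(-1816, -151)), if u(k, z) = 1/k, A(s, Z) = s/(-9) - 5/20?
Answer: 8279085888/2125902871121 ≈ 0.0038944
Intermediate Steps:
A(s, Z) = -¼ - s/9 (A(s, Z) = s*(-⅑) - 5*1/20 = -s/9 - ¼ = -¼ - s/9)
j(O) = O²*(-¼ - O/9) (j(O) = (-¼ - O/9)*O² = O²*(-¼ - O/9))
(4185327 + (1673661 - 1300020))/(j(-2193) + u(-1816, -151)) = (4185327 + (1673661 - 1300020))/((1/36)*(-2193)²*(-9 - 4*(-2193)) + 1/(-1816)) = (4185327 + 373641)/((1/36)*4809249*(-9 + 8772) - 1/1816) = 4558968/((1/36)*4809249*8763 - 1/1816) = 4558968/(4682605443/4 - 1/1816) = 4558968/(2125902871121/1816) = 4558968*(1816/2125902871121) = 8279085888/2125902871121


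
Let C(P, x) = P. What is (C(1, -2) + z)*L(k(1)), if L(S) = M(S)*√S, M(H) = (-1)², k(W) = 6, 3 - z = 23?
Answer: -19*√6 ≈ -46.540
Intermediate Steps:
z = -20 (z = 3 - 1*23 = 3 - 23 = -20)
M(H) = 1
L(S) = √S (L(S) = 1*√S = √S)
(C(1, -2) + z)*L(k(1)) = (1 - 20)*√6 = -19*√6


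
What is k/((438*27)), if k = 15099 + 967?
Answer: 8033/5913 ≈ 1.3585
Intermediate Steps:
k = 16066
k/((438*27)) = 16066/((438*27)) = 16066/11826 = 16066*(1/11826) = 8033/5913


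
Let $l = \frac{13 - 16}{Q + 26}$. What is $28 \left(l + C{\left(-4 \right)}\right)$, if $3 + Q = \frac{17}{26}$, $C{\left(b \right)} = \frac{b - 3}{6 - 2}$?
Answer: $- \frac{10773}{205} \approx -52.551$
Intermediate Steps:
$C{\left(b \right)} = - \frac{3}{4} + \frac{b}{4}$ ($C{\left(b \right)} = \frac{-3 + b}{4} = \left(-3 + b\right) \frac{1}{4} = - \frac{3}{4} + \frac{b}{4}$)
$Q = - \frac{61}{26}$ ($Q = -3 + \frac{17}{26} = - \frac{61}{26} \approx -2.3462$)
$l = - \frac{26}{205}$ ($l = \frac{13 - 16}{- \frac{61}{26} + 26} = - \frac{3}{\frac{615}{26}} = \left(-3\right) \frac{26}{615} = - \frac{26}{205} \approx -0.12683$)
$28 \left(l + C{\left(-4 \right)}\right) = 28 \left(- \frac{26}{205} + \left(- \frac{3}{4} + \frac{1}{4} \left(-4\right)\right)\right) = 28 \left(- \frac{26}{205} - \frac{7}{4}\right) = 28 \left(- \frac{1539}{820}\right) = - \frac{10773}{205}$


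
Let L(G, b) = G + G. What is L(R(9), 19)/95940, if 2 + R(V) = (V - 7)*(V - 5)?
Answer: 1/7995 ≈ 0.00012508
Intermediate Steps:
R(V) = -2 + (-7 + V)*(-5 + V) (R(V) = -2 + (V - 7)*(V - 5) = -2 + (-7 + V)*(-5 + V))
L(G, b) = 2*G
L(R(9), 19)/95940 = (2*(33 + 9² - 12*9))/95940 = (2*(33 + 81 - 108))*(1/95940) = (2*6)*(1/95940) = 12*(1/95940) = 1/7995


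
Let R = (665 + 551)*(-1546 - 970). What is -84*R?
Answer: 256994304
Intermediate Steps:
R = -3059456 (R = 1216*(-2516) = -3059456)
-84*R = -84*(-3059456) = 256994304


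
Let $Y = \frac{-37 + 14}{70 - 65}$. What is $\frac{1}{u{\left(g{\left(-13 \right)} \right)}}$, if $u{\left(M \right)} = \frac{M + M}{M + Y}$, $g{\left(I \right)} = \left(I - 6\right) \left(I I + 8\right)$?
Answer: $\frac{8419}{16815} \approx 0.50068$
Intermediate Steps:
$Y = - \frac{23}{5} \approx -4.6$
$g{\left(I \right)} = \left(-6 + I\right) \left(8 + I^{2}\right)$ ($g{\left(I \right)} = \left(-6 + I\right) \left(I^{2} + 8\right) = \left(-6 + I\right) \left(8 + I^{2}\right)$)
$u{\left(M \right)} = \frac{2 M}{- \frac{23}{5} + M}$ ($u{\left(M \right)} = \frac{M + M}{M - \frac{23}{5}} = \frac{2 M}{- \frac{23}{5} + M}$)
$\frac{1}{u{\left(g{\left(-13 \right)} \right)}} = \frac{1}{10 \left(-48 + \left(-13\right)^{3} - 6 \left(-13\right)^{2} + 8 \left(-13\right)\right) \frac{1}{-23 + 5 \left(-48 + \left(-13\right)^{3} - 6 \left(-13\right)^{2} + 8 \left(-13\right)\right)}} = \frac{1}{10 \left(-48 - 2197 - 1014 - 104\right) \frac{1}{-23 + 5 \left(-48 - 2197 - 1014 - 104\right)}} = \frac{1}{10 \left(-3363\right) \frac{1}{-23 + 5 \left(-3363\right)}} = \frac{1}{10 \left(-3363\right) \frac{1}{-23 - 16815}} = \frac{1}{10 \left(-3363\right) \frac{1}{-16838}} = \frac{1}{10 \left(-3363\right) \left(- \frac{1}{16838}\right)} = \frac{1}{\frac{16815}{8419}} = \frac{8419}{16815}$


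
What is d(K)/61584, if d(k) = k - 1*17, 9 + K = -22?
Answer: -1/1283 ≈ -0.00077942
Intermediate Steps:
K = -31 (K = -9 - 22 = -31)
d(k) = -17 + k (d(k) = k - 17 = -17 + k)
d(K)/61584 = (-17 - 31)/61584 = -48*1/61584 = -1/1283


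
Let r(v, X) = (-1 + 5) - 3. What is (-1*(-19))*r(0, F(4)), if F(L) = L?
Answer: 19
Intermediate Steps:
r(v, X) = 1 (r(v, X) = 4 - 3 = 1)
(-1*(-19))*r(0, F(4)) = -1*(-19)*1 = 19*1 = 19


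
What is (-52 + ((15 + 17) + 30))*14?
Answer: 140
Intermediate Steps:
(-52 + ((15 + 17) + 30))*14 = (-52 + (32 + 30))*14 = (-52 + 62)*14 = 10*14 = 140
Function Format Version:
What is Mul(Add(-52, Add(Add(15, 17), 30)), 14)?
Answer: 140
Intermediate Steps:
Mul(Add(-52, Add(Add(15, 17), 30)), 14) = Mul(Add(-52, Add(32, 30)), 14) = Mul(Add(-52, 62), 14) = Mul(10, 14) = 140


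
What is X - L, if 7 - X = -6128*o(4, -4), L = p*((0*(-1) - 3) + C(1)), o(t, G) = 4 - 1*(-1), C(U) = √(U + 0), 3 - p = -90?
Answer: 30833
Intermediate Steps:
p = 93 (p = 3 - 1*(-90) = 3 + 90 = 93)
C(U) = √U
o(t, G) = 5 (o(t, G) = 4 + 1 = 5)
L = -186 (L = 93*((0*(-1) - 3) + √1) = 93*((0 - 3) + 1) = 93*(-3 + 1) = 93*(-2) = -186)
X = 30647 (X = 7 - (-6128)*5 = 7 - 1*(-30640) = 7 + 30640 = 30647)
X - L = 30647 - 1*(-186) = 30647 + 186 = 30833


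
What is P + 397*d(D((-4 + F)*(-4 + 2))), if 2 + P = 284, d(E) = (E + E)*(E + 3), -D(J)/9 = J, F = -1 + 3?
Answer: 943554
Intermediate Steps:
F = 2
D(J) = -9*J
d(E) = 2*E*(3 + E) (d(E) = (2*E)*(3 + E) = 2*E*(3 + E))
P = 282 (P = -2 + 284 = 282)
P + 397*d(D((-4 + F)*(-4 + 2))) = 282 + 397*(2*(-9*(-4 + 2)*(-4 + 2))*(3 - 9*(-4 + 2)*(-4 + 2))) = 282 + 397*(2*(-(-18)*(-2))*(3 - (-18)*(-2))) = 282 + 397*(2*(-9*4)*(3 - 9*4)) = 282 + 397*(2*(-36)*(3 - 36)) = 282 + 397*(2*(-36)*(-33)) = 282 + 397*2376 = 282 + 943272 = 943554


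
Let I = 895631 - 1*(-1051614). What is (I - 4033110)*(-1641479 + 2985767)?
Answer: -2804003289120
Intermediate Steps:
I = 1947245 (I = 895631 + 1051614 = 1947245)
(I - 4033110)*(-1641479 + 2985767) = (1947245 - 4033110)*(-1641479 + 2985767) = -2085865*1344288 = -2804003289120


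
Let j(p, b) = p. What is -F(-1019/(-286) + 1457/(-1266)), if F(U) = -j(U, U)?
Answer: 218338/90519 ≈ 2.4121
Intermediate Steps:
F(U) = -U
-F(-1019/(-286) + 1457/(-1266)) = -(-1)*(-1019/(-286) + 1457/(-1266)) = -(-1)*(-1019*(-1/286) + 1457*(-1/1266)) = -(-1)*(1019/286 - 1457/1266) = -(-1)*218338/90519 = -1*(-218338/90519) = 218338/90519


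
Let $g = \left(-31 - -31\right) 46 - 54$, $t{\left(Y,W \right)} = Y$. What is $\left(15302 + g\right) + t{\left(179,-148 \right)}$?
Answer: $15427$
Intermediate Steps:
$g = -54$ ($g = \left(-31 + 31\right) 46 - 54 = 0 \cdot 46 - 54 = 0 - 54 = -54$)
$\left(15302 + g\right) + t{\left(179,-148 \right)} = \left(15302 - 54\right) + 179 = 15248 + 179 = 15427$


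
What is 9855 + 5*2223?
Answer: 20970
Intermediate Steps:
9855 + 5*2223 = 9855 + 11115 = 20970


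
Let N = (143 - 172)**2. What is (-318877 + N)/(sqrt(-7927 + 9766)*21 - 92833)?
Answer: 14762117994/4308577445 + 3339378*sqrt(1839)/4308577445 ≈ 3.4595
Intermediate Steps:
N = 841 (N = (-29)**2 = 841)
(-318877 + N)/(sqrt(-7927 + 9766)*21 - 92833) = (-318877 + 841)/(sqrt(-7927 + 9766)*21 - 92833) = -318036/(sqrt(1839)*21 - 92833) = -318036/(21*sqrt(1839) - 92833) = -318036/(-92833 + 21*sqrt(1839))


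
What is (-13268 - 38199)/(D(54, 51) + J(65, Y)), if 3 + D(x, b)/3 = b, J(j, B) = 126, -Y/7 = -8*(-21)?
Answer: -51467/270 ≈ -190.62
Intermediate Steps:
Y = -1176 (Y = -(-56)*(-21) = -7*168 = -1176)
D(x, b) = -9 + 3*b
(-13268 - 38199)/(D(54, 51) + J(65, Y)) = (-13268 - 38199)/((-9 + 3*51) + 126) = -51467/((-9 + 153) + 126) = -51467/(144 + 126) = -51467/270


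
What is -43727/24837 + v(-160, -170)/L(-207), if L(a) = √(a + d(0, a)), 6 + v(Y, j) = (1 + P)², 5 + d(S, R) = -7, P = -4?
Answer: -43727/24837 - I*√219/73 ≈ -1.7606 - 0.20272*I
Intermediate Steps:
d(S, R) = -12 (d(S, R) = -5 - 7 = -12)
v(Y, j) = 3 (v(Y, j) = -6 + (1 - 4)² = -6 + (-3)² = -6 + 9 = 3)
L(a) = √(-12 + a) (L(a) = √(a - 12) = √(-12 + a))
-43727/24837 + v(-160, -170)/L(-207) = -43727/24837 + 3/(√(-12 - 207)) = -43727*1/24837 + 3/(√(-219)) = -43727/24837 + 3/((I*√219)) = -43727/24837 + 3*(-I*√219/219) = -43727/24837 - I*√219/73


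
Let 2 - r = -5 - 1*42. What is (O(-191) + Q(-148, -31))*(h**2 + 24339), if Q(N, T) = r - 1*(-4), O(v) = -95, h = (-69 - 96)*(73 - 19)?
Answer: -3335322438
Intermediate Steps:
h = -8910 (h = -165*54 = -8910)
r = 49 (r = 2 - (-5 - 1*42) = 2 - (-5 - 42) = 2 - 1*(-47) = 2 + 47 = 49)
Q(N, T) = 53 (Q(N, T) = 49 - 1*(-4) = 49 + 4 = 53)
(O(-191) + Q(-148, -31))*(h**2 + 24339) = (-95 + 53)*((-8910)**2 + 24339) = -42*(79388100 + 24339) = -42*79412439 = -3335322438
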